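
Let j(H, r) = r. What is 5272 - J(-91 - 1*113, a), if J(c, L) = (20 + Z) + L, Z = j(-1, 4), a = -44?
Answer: 5292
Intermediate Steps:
Z = 4
J(c, L) = 24 + L (J(c, L) = (20 + 4) + L = 24 + L)
5272 - J(-91 - 1*113, a) = 5272 - (24 - 44) = 5272 - 1*(-20) = 5272 + 20 = 5292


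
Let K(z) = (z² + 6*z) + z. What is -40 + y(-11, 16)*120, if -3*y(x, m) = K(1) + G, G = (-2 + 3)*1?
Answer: -400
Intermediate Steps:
K(z) = z² + 7*z
G = 1 (G = 1*1 = 1)
y(x, m) = -3 (y(x, m) = -(1*(7 + 1) + 1)/3 = -(1*8 + 1)/3 = -(8 + 1)/3 = -⅓*9 = -3)
-40 + y(-11, 16)*120 = -40 - 3*120 = -40 - 360 = -400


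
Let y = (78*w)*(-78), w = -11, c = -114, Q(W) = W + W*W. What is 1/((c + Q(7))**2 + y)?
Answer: 1/70288 ≈ 1.4227e-5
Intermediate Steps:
Q(W) = W + W**2
y = 66924 (y = (78*(-11))*(-78) = -858*(-78) = 66924)
1/((c + Q(7))**2 + y) = 1/((-114 + 7*(1 + 7))**2 + 66924) = 1/((-114 + 7*8)**2 + 66924) = 1/((-114 + 56)**2 + 66924) = 1/((-58)**2 + 66924) = 1/(3364 + 66924) = 1/70288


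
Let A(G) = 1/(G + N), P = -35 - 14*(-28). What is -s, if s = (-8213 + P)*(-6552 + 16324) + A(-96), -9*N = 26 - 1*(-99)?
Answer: 75924374857/989 ≈ 7.6769e+7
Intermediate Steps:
N = -125/9 (N = -(26 - 1*(-99))/9 = -(26 + 99)/9 = -⅑*125 = -125/9 ≈ -13.889)
P = 357 (P = -35 + 392 = 357)
A(G) = 1/(-125/9 + G) (A(G) = 1/(G - 125/9) = 1/(-125/9 + G))
s = -75924374857/989 (s = (-8213 + 357)*(-6552 + 16324) + 9/(-125 + 9*(-96)) = -7856*9772 + 9/(-125 - 864) = -76768832 + 9/(-989) = -76768832 + 9*(-1/989) = -76768832 - 9/989 = -75924374857/989 ≈ -7.6769e+7)
-s = -1*(-75924374857/989) = 75924374857/989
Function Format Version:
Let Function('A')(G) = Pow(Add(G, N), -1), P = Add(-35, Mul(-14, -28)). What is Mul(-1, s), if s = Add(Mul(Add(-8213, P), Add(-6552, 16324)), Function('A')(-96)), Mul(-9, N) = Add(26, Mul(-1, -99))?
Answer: Rational(75924374857, 989) ≈ 7.6769e+7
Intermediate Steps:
N = Rational(-125, 9) (N = Mul(Rational(-1, 9), Add(26, Mul(-1, -99))) = Mul(Rational(-1, 9), Add(26, 99)) = Mul(Rational(-1, 9), 125) = Rational(-125, 9) ≈ -13.889)
P = 357 (P = Add(-35, 392) = 357)
Function('A')(G) = Pow(Add(Rational(-125, 9), G), -1) (Function('A')(G) = Pow(Add(G, Rational(-125, 9)), -1) = Pow(Add(Rational(-125, 9), G), -1))
s = Rational(-75924374857, 989) (s = Add(Mul(Add(-8213, 357), Add(-6552, 16324)), Mul(9, Pow(Add(-125, Mul(9, -96)), -1))) = Add(Mul(-7856, 9772), Mul(9, Pow(Add(-125, -864), -1))) = Add(-76768832, Mul(9, Pow(-989, -1))) = Add(-76768832, Mul(9, Rational(-1, 989))) = Add(-76768832, Rational(-9, 989)) = Rational(-75924374857, 989) ≈ -7.6769e+7)
Mul(-1, s) = Mul(-1, Rational(-75924374857, 989)) = Rational(75924374857, 989)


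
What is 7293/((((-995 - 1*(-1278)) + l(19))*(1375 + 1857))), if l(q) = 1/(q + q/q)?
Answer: 715/89688 ≈ 0.0079721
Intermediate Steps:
l(q) = 1/(1 + q) (l(q) = 1/(q + 1) = 1/(1 + q))
7293/((((-995 - 1*(-1278)) + l(19))*(1375 + 1857))) = 7293/((((-995 - 1*(-1278)) + 1/(1 + 19))*(1375 + 1857))) = 7293/((((-995 + 1278) + 1/20)*3232)) = 7293/(((283 + 1/20)*3232)) = 7293/(((5661/20)*3232)) = 7293/(4574088/5) = 7293*(5/4574088) = 715/89688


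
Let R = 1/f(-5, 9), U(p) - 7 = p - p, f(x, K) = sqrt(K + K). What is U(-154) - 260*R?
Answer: 7 - 130*sqrt(2)/3 ≈ -54.283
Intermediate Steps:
f(x, K) = sqrt(2)*sqrt(K) (f(x, K) = sqrt(2*K) = sqrt(2)*sqrt(K))
U(p) = 7 (U(p) = 7 + (p - p) = 7 + 0 = 7)
R = sqrt(2)/6 (R = 1/(sqrt(2)*sqrt(9)) = 1/(sqrt(2)*3) = 1/(3*sqrt(2)) = sqrt(2)/6 ≈ 0.23570)
U(-154) - 260*R = 7 - 260*sqrt(2)/6 = 7 - 130*sqrt(2)/3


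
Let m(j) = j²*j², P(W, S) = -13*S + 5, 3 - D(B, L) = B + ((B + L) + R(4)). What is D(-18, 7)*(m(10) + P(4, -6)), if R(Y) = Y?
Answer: 282324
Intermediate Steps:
D(B, L) = -1 - L - 2*B (D(B, L) = 3 - (B + ((B + L) + 4)) = 3 - (B + (4 + B + L)) = 3 - (4 + L + 2*B) = 3 + (-4 - L - 2*B) = -1 - L - 2*B)
P(W, S) = 5 - 13*S
m(j) = j⁴
D(-18, 7)*(m(10) + P(4, -6)) = (-1 - 1*7 - 2*(-18))*(10⁴ + (5 - 13*(-6))) = (-1 - 7 + 36)*(10000 + (5 + 78)) = 28*(10000 + 83) = 28*10083 = 282324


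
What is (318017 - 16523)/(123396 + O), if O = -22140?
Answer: 50249/16876 ≈ 2.9775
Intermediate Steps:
(318017 - 16523)/(123396 + O) = (318017 - 16523)/(123396 - 22140) = 301494/101256 = 301494*(1/101256) = 50249/16876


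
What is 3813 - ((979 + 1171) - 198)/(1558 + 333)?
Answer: 118171/31 ≈ 3812.0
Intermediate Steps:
3813 - ((979 + 1171) - 198)/(1558 + 333) = 3813 - (2150 - 198)/1891 = 3813 - 1952/1891 = 3813 - 1*32/31 = 3813 - 32/31 = 118171/31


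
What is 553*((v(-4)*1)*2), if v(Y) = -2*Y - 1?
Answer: 7742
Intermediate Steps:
v(Y) = -1 - 2*Y
553*((v(-4)*1)*2) = 553*(((-1 - 2*(-4))*1)*2) = 553*(((-1 + 8)*1)*2) = 553*((7*1)*2) = 553*(7*2) = 553*14 = 7742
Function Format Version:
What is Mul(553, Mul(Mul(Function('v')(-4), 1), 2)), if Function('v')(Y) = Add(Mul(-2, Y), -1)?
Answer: 7742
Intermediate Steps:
Function('v')(Y) = Add(-1, Mul(-2, Y))
Mul(553, Mul(Mul(Function('v')(-4), 1), 2)) = Mul(553, Mul(Mul(Add(-1, Mul(-2, -4)), 1), 2)) = Mul(553, Mul(Mul(Add(-1, 8), 1), 2)) = Mul(553, Mul(Mul(7, 1), 2)) = Mul(553, Mul(7, 2)) = Mul(553, 14) = 7742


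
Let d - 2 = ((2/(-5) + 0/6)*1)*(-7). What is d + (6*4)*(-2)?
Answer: -216/5 ≈ -43.200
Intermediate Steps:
d = 24/5 (d = 2 + ((2/(-5) + 0/6)*1)*(-7) = 2 + ((2*(-⅕) + 0*(⅙))*1)*(-7) = 2 + ((-⅖ + 0)*1)*(-7) = 2 - ⅖*1*(-7) = 2 - ⅖*(-7) = 2 + 14/5 = 24/5 ≈ 4.8000)
d + (6*4)*(-2) = 24/5 + (6*4)*(-2) = 24/5 + 24*(-2) = 24/5 - 48 = -216/5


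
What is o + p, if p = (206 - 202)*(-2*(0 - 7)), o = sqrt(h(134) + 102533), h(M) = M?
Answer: 56 + sqrt(102667) ≈ 376.42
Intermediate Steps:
o = sqrt(102667) (o = sqrt(134 + 102533) = sqrt(102667) ≈ 320.42)
p = 56 (p = 4*(-2*(-7)) = 4*14 = 56)
o + p = sqrt(102667) + 56 = 56 + sqrt(102667)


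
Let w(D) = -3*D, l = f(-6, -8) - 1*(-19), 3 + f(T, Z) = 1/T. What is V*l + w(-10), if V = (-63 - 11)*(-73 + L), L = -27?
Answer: 351590/3 ≈ 1.1720e+5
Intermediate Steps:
f(T, Z) = -3 + 1/T
V = 7400 (V = (-63 - 11)*(-73 - 27) = -74*(-100) = 7400)
l = 95/6 (l = (-3 + 1/(-6)) - 1*(-19) = (-3 - 1/6) + 19 = -19/6 + 19 = 95/6 ≈ 15.833)
V*l + w(-10) = 7400*(95/6) - 3*(-10) = 351500/3 + 30 = 351590/3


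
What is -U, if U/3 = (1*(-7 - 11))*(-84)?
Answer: -4536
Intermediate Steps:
U = 4536 (U = 3*((1*(-7 - 11))*(-84)) = 3*((1*(-18))*(-84)) = 3*(-18*(-84)) = 3*1512 = 4536)
-U = -1*4536 = -4536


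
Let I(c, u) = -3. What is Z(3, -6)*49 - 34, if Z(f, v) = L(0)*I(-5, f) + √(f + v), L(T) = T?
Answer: -34 + 49*I*√3 ≈ -34.0 + 84.87*I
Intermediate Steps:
Z(f, v) = √(f + v) (Z(f, v) = 0*(-3) + √(f + v) = 0 + √(f + v) = √(f + v))
Z(3, -6)*49 - 34 = √(3 - 6)*49 - 34 = √(-3)*49 - 34 = (I*√3)*49 - 34 = 49*I*√3 - 34 = -34 + 49*I*√3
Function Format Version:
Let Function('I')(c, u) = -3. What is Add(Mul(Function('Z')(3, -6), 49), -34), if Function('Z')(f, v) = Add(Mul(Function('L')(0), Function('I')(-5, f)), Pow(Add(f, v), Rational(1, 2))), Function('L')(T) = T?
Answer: Add(-34, Mul(49, I, Pow(3, Rational(1, 2)))) ≈ Add(-34.000, Mul(84.870, I))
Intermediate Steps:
Function('Z')(f, v) = Pow(Add(f, v), Rational(1, 2)) (Function('Z')(f, v) = Add(Mul(0, -3), Pow(Add(f, v), Rational(1, 2))) = Add(0, Pow(Add(f, v), Rational(1, 2))) = Pow(Add(f, v), Rational(1, 2)))
Add(Mul(Function('Z')(3, -6), 49), -34) = Add(Mul(Pow(Add(3, -6), Rational(1, 2)), 49), -34) = Add(Mul(Pow(-3, Rational(1, 2)), 49), -34) = Add(Mul(Mul(I, Pow(3, Rational(1, 2))), 49), -34) = Add(Mul(49, I, Pow(3, Rational(1, 2))), -34) = Add(-34, Mul(49, I, Pow(3, Rational(1, 2))))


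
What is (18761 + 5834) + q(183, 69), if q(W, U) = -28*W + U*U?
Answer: 24232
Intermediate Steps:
q(W, U) = U**2 - 28*W (q(W, U) = -28*W + U**2 = U**2 - 28*W)
(18761 + 5834) + q(183, 69) = (18761 + 5834) + (69**2 - 28*183) = 24595 + (4761 - 5124) = 24595 - 363 = 24232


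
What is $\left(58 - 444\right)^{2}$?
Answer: $148996$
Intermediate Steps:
$\left(58 - 444\right)^{2} = \left(-386\right)^{2} = 148996$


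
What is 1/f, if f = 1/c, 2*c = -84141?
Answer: -84141/2 ≈ -42071.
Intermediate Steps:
c = -84141/2 (c = (½)*(-84141) = -84141/2 ≈ -42071.)
f = -2/84141 (f = 1/(-84141/2) = -2/84141 ≈ -2.3770e-5)
1/f = 1/(-2/84141) = -84141/2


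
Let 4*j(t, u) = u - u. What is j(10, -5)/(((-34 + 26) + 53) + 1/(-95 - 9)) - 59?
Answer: -59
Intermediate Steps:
j(t, u) = 0 (j(t, u) = (u - u)/4 = (¼)*0 = 0)
j(10, -5)/(((-34 + 26) + 53) + 1/(-95 - 9)) - 59 = 0/(((-34 + 26) + 53) + 1/(-95 - 9)) - 59 = 0/((-8 + 53) + 1/(-104)) - 59 = 0/(45 - 1/104) - 59 = 0/(4679/104) - 59 = (104/4679)*0 - 59 = 0 - 59 = -59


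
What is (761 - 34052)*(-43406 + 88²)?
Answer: 1187223642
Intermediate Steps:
(761 - 34052)*(-43406 + 88²) = -33291*(-43406 + 7744) = -33291*(-35662) = 1187223642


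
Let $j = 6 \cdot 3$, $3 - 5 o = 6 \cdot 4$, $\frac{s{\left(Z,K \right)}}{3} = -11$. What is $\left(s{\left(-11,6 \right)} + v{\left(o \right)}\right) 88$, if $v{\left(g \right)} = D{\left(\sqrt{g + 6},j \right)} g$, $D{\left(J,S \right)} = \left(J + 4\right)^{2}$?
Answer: $- \frac{237072}{25} - \frac{44352 \sqrt{5}}{25} \approx -13450.0$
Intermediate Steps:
$s{\left(Z,K \right)} = -33$ ($s{\left(Z,K \right)} = 3 \left(-11\right) = -33$)
$o = - \frac{21}{5}$ ($o = \frac{3}{5} - \frac{6 \cdot 4}{5} = \frac{3}{5} - \frac{24}{5} = - \frac{21}{5} \approx -4.2$)
$j = 18$
$D{\left(J,S \right)} = \left(4 + J\right)^{2}$
$v{\left(g \right)} = g \left(4 + \sqrt{6 + g}\right)^{2}$ ($v{\left(g \right)} = \left(4 + \sqrt{g + 6}\right)^{2} g = \left(4 + \sqrt{6 + g}\right)^{2} g = g \left(4 + \sqrt{6 + g}\right)^{2}$)
$\left(s{\left(-11,6 \right)} + v{\left(o \right)}\right) 88 = \left(-33 - \frac{21 \left(4 + \sqrt{6 - \frac{21}{5}}\right)^{2}}{5}\right) 88 = \left(-33 - \frac{21 \left(4 + \sqrt{\frac{9}{5}}\right)^{2}}{5}\right) 88 = \left(-33 - \frac{21 \left(4 + \frac{3 \sqrt{5}}{5}\right)^{2}}{5}\right) 88 = -2904 - \frac{1848 \left(4 + \frac{3 \sqrt{5}}{5}\right)^{2}}{5}$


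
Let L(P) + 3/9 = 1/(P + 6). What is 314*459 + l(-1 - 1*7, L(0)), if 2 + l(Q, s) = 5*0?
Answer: 144124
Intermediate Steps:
L(P) = -1/3 + 1/(6 + P) (L(P) = -1/3 + 1/(P + 6) = -1/3 + 1/(6 + P))
l(Q, s) = -2 (l(Q, s) = -2 + 5*0 = -2 + 0 = -2)
314*459 + l(-1 - 1*7, L(0)) = 314*459 - 2 = 144126 - 2 = 144124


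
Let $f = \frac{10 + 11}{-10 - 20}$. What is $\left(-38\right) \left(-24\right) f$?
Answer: $- \frac{3192}{5} \approx -638.4$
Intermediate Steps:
$f = - \frac{7}{10}$ ($f = \frac{21}{-30} = 21 \left(- \frac{1}{30}\right) = - \frac{7}{10} \approx -0.7$)
$\left(-38\right) \left(-24\right) f = \left(-38\right) \left(-24\right) \left(- \frac{7}{10}\right) = 912 \left(- \frac{7}{10}\right) = - \frac{3192}{5}$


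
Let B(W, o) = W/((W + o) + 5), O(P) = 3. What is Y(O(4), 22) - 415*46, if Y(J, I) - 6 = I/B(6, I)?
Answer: -18963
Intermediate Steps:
B(W, o) = W/(5 + W + o)
Y(J, I) = 6 + I*(11/6 + I/6) (Y(J, I) = 6 + I/((6/(5 + 6 + I))) = 6 + I/((6/(11 + I))) = 6 + I*(11/6 + I/6))
Y(O(4), 22) - 415*46 = (6 + (⅙)*22*(11 + 22)) - 415*46 = (6 + (⅙)*22*33) - 19090 = (6 + 121) - 19090 = 127 - 19090 = -18963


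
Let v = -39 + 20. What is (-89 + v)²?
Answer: 11664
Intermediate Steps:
v = -19
(-89 + v)² = (-89 - 19)² = (-108)² = 11664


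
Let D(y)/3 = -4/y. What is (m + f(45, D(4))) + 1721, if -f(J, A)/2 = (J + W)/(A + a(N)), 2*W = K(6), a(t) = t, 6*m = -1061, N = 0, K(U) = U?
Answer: 9457/6 ≈ 1576.2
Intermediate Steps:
m = -1061/6 (m = (⅙)*(-1061) = -1061/6 ≈ -176.83)
W = 3 (W = (½)*6 = 3)
D(y) = -12/y (D(y) = 3*(-4/y) = -12/y)
f(J, A) = -2*(3 + J)/A (f(J, A) = -2*(J + 3)/(A + 0) = -2*(3 + J)/A)
(m + f(45, D(4))) + 1721 = (-1061/6 + 2*(-3 - 1*45)/((-12/4))) + 1721 = (-1061/6 + 2*(-3 - 45)/((-12*¼))) + 1721 = (-1061/6 + 2*(-48)/(-3)) + 1721 = (-1061/6 + 2*(-⅓)*(-48)) + 1721 = (-1061/6 + 32) + 1721 = -869/6 + 1721 = 9457/6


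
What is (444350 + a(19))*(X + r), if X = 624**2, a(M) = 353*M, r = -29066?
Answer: 162520347670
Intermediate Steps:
X = 389376
(444350 + a(19))*(X + r) = (444350 + 353*19)*(389376 - 29066) = (444350 + 6707)*360310 = 451057*360310 = 162520347670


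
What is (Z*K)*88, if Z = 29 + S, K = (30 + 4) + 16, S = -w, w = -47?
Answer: 334400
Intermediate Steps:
S = 47 (S = -1*(-47) = 47)
K = 50 (K = 34 + 16 = 50)
Z = 76 (Z = 29 + 47 = 76)
(Z*K)*88 = (76*50)*88 = 3800*88 = 334400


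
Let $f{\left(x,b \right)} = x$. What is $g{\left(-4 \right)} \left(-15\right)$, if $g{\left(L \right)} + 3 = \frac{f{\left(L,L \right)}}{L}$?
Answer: $30$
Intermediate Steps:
$g{\left(L \right)} = -2$ ($g{\left(L \right)} = -3 + \frac{L}{L} = -3 + 1 = -2$)
$g{\left(-4 \right)} \left(-15\right) = \left(-2\right) \left(-15\right) = 30$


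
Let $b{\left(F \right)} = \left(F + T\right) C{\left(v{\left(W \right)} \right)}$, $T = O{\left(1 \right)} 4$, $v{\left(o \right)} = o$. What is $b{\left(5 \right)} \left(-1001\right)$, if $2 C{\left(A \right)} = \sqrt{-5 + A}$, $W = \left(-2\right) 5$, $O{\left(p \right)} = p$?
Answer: $- \frac{9009 i \sqrt{15}}{2} \approx - 17446.0 i$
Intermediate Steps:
$W = -10$
$C{\left(A \right)} = \frac{\sqrt{-5 + A}}{2}$
$T = 4$ ($T = 1 \cdot 4 = 4$)
$b{\left(F \right)} = \frac{i \sqrt{15} \left(4 + F\right)}{2}$ ($b{\left(F \right)} = \left(F + 4\right) \frac{\sqrt{-5 - 10}}{2} = \left(4 + F\right) \frac{\sqrt{-15}}{2} = \left(4 + F\right) \frac{i \sqrt{15}}{2} = \frac{i \sqrt{15} \left(4 + F\right)}{2}$)
$b{\left(5 \right)} \left(-1001\right) = \frac{i \sqrt{15} \left(4 + 5\right)}{2} \left(-1001\right) = \frac{1}{2} i \sqrt{15} \cdot 9 \left(-1001\right) = \frac{9 i \sqrt{15}}{2} \left(-1001\right) = - \frac{9009 i \sqrt{15}}{2}$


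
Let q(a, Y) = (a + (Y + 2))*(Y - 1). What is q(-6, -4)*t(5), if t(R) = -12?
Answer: -480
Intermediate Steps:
q(a, Y) = (-1 + Y)*(2 + Y + a) (q(a, Y) = (a + (2 + Y))*(-1 + Y) = (2 + Y + a)*(-1 + Y) = (-1 + Y)*(2 + Y + a))
q(-6, -4)*t(5) = (-2 - 4 + (-4)² - 1*(-6) - 4*(-6))*(-12) = (-2 - 4 + 16 + 6 + 24)*(-12) = 40*(-12) = -480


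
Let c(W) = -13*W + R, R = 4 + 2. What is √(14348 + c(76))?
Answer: √13366 ≈ 115.61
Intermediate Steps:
R = 6
c(W) = 6 - 13*W (c(W) = -13*W + 6 = 6 - 13*W)
√(14348 + c(76)) = √(14348 + (6 - 13*76)) = √(14348 + (6 - 988)) = √(14348 - 982) = √13366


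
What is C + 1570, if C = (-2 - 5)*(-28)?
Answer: 1766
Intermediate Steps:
C = 196 (C = -7*(-28) = 196)
C + 1570 = 196 + 1570 = 1766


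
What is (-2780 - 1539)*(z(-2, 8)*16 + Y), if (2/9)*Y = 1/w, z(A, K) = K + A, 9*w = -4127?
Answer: -3421956657/8254 ≈ -4.1458e+5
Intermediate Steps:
w = -4127/9 (w = (1/9)*(-4127) = -4127/9 ≈ -458.56)
z(A, K) = A + K
Y = -81/8254 (Y = 9/(2*(-4127/9)) = (9/2)*(-9/4127) = -81/8254 ≈ -0.0098134)
(-2780 - 1539)*(z(-2, 8)*16 + Y) = (-2780 - 1539)*((-2 + 8)*16 - 81/8254) = -4319*(6*16 - 81/8254) = -4319*(96 - 81/8254) = -4319*792303/8254 = -3421956657/8254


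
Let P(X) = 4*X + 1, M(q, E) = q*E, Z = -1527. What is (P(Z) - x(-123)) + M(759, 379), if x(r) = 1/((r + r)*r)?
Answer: 8519260931/30258 ≈ 2.8155e+5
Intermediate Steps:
M(q, E) = E*q
P(X) = 1 + 4*X
x(r) = 1/(2*r²) (x(r) = 1/(((2*r))*r) = (1/(2*r))/r = 1/(2*r²))
(P(Z) - x(-123)) + M(759, 379) = ((1 + 4*(-1527)) - 1/(2*(-123)²)) + 379*759 = ((1 - 6108) - 1/(2*15129)) + 287661 = (-6107 - 1*1/30258) + 287661 = (-6107 - 1/30258) + 287661 = -184785607/30258 + 287661 = 8519260931/30258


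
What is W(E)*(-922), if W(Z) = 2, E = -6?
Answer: -1844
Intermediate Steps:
W(E)*(-922) = 2*(-922) = -1844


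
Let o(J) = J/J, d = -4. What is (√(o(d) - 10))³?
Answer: -27*I ≈ -27.0*I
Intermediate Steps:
o(J) = 1
(√(o(d) - 10))³ = (√(1 - 10))³ = (√(-9))³ = (3*I)³ = -27*I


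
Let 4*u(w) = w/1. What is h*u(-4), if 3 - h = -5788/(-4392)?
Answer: -1847/1098 ≈ -1.6821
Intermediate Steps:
u(w) = w/4 (u(w) = (w/1)/4 = (w*1)/4 = w/4)
h = 1847/1098 (h = 3 - (-5788)/(-4392) = 3 - (-5788)*(-1)/4392 = 3 - 1*1447/1098 = 3 - 1447/1098 = 1847/1098 ≈ 1.6821)
h*u(-4) = 1847*((1/4)*(-4))/1098 = (1847/1098)*(-1) = -1847/1098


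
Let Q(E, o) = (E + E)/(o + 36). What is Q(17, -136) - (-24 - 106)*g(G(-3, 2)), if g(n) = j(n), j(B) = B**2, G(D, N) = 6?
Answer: 233983/50 ≈ 4679.7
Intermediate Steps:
Q(E, o) = 2*E/(36 + o) (Q(E, o) = (2*E)/(36 + o) = 2*E/(36 + o))
g(n) = n**2
Q(17, -136) - (-24 - 106)*g(G(-3, 2)) = 2*17/(36 - 136) - (-24 - 106)*6**2 = 2*17/(-100) - (-130)*36 = 2*17*(-1/100) - 1*(-4680) = -17/50 + 4680 = 233983/50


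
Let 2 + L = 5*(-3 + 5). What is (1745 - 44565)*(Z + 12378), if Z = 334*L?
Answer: -644441000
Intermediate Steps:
L = 8 (L = -2 + 5*(-3 + 5) = -2 + 5*2 = -2 + 10 = 8)
Z = 2672 (Z = 334*8 = 2672)
(1745 - 44565)*(Z + 12378) = (1745 - 44565)*(2672 + 12378) = -42820*15050 = -644441000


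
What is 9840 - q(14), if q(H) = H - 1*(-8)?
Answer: 9818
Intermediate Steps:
q(H) = 8 + H (q(H) = H + 8 = 8 + H)
9840 - q(14) = 9840 - (8 + 14) = 9840 - 1*22 = 9840 - 22 = 9818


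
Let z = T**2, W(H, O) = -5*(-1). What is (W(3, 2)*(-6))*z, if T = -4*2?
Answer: -1920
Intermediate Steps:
T = -8
W(H, O) = 5
z = 64 (z = (-8)**2 = 64)
(W(3, 2)*(-6))*z = (5*(-6))*64 = -30*64 = -1920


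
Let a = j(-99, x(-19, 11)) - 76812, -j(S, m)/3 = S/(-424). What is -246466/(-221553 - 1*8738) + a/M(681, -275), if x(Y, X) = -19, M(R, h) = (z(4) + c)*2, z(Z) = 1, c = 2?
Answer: -2499874999577/195286768 ≈ -12801.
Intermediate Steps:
M(R, h) = 6 (M(R, h) = (1 + 2)*2 = 3*2 = 6)
j(S, m) = 3*S/424 (j(S, m) = -3*S/(-424) = -3*S*(-1)/424 = -(-3)*S/424 = 3*S/424)
a = -32568585/424 (a = (3/424)*(-99) - 76812 = -297/424 - 76812 = -32568585/424 ≈ -76813.)
-246466/(-221553 - 1*8738) + a/M(681, -275) = -246466/(-221553 - 1*8738) - 32568585/424/6 = -246466/(-221553 - 8738) - 32568585/424*⅙ = -246466/(-230291) - 10856195/848 = -246466*(-1/230291) - 10856195/848 = 246466/230291 - 10856195/848 = -2499874999577/195286768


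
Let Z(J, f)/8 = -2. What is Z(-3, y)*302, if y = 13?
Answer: -4832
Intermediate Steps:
Z(J, f) = -16 (Z(J, f) = 8*(-2) = -16)
Z(-3, y)*302 = -16*302 = -4832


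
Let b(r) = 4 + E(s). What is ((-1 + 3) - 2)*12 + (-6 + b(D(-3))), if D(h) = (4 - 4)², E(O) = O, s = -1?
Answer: -3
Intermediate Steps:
D(h) = 0 (D(h) = 0² = 0)
b(r) = 3 (b(r) = 4 - 1 = 3)
((-1 + 3) - 2)*12 + (-6 + b(D(-3))) = ((-1 + 3) - 2)*12 + (-6 + 3) = (2 - 2)*12 - 3 = 0*12 - 3 = 0 - 3 = -3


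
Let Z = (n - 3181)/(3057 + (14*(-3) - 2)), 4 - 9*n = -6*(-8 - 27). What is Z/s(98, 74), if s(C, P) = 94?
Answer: -28835/2548998 ≈ -0.011312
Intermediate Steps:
n = -206/9 (n = 4/9 - (-2)*(-8 - 27)/3 = 4/9 - (-2)*(-35)/3 = 4/9 - 1/9*210 = 4/9 - 70/3 = -206/9 ≈ -22.889)
Z = -28835/27117 (Z = (-206/9 - 3181)/(3057 + (14*(-3) - 2)) = -28835/(9*(3057 + (-42 - 2))) = -28835/(9*(3057 - 44)) = -28835/9/3013 = -28835/9*1/3013 = -28835/27117 ≈ -1.0634)
Z/s(98, 74) = -28835/27117/94 = -28835/27117*1/94 = -28835/2548998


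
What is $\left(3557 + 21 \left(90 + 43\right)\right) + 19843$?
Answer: $26193$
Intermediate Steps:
$\left(3557 + 21 \left(90 + 43\right)\right) + 19843 = \left(3557 + 21 \cdot 133\right) + 19843 = \left(3557 + 2793\right) + 19843 = 6350 + 19843 = 26193$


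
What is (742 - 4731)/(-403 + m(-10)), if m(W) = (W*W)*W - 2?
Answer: 3989/1405 ≈ 2.8391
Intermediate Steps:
m(W) = -2 + W³ (m(W) = W²*W - 2 = W³ - 2 = -2 + W³)
(742 - 4731)/(-403 + m(-10)) = (742 - 4731)/(-403 + (-2 + (-10)³)) = -3989/(-403 + (-2 - 1000)) = -3989/(-403 - 1002) = -3989/(-1405) = -3989*(-1/1405) = 3989/1405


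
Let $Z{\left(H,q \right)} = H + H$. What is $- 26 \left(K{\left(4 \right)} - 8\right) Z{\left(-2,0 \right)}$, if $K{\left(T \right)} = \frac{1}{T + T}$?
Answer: $-819$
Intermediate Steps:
$K{\left(T \right)} = \frac{1}{2 T}$
$Z{\left(H,q \right)} = 2 H$
$- 26 \left(K{\left(4 \right)} - 8\right) Z{\left(-2,0 \right)} = - 26 \left(\frac{1}{2 \cdot 4} - 8\right) 2 \left(-2\right) = - 26 \left(\frac{1}{2} \cdot \frac{1}{4} - 8\right) \left(-4\right) = - 26 \left(\frac{1}{8} - 8\right) \left(-4\right) = \left(-26\right) \left(- \frac{63}{8}\right) \left(-4\right) = \frac{819}{4} \left(-4\right) = -819$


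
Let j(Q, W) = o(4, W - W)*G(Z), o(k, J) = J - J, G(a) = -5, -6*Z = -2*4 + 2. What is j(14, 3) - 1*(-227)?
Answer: 227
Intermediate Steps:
Z = 1 (Z = -(-2*4 + 2)/6 = -(-8 + 2)/6 = -⅙*(-6) = 1)
o(k, J) = 0
j(Q, W) = 0 (j(Q, W) = 0*(-5) = 0)
j(14, 3) - 1*(-227) = 0 - 1*(-227) = 0 + 227 = 227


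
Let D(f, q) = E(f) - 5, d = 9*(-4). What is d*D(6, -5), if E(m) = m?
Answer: -36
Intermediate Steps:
d = -36
D(f, q) = -5 + f (D(f, q) = f - 5 = -5 + f)
d*D(6, -5) = -36*(-5 + 6) = -36*1 = -36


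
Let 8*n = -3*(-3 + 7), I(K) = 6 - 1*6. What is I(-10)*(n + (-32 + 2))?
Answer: 0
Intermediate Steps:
I(K) = 0 (I(K) = 6 - 6 = 0)
n = -3/2 (n = (-3*(-3 + 7))/8 = (-3*4)/8 = (⅛)*(-12) = -3/2 ≈ -1.5000)
I(-10)*(n + (-32 + 2)) = 0*(-3/2 + (-32 + 2)) = 0*(-3/2 - 30) = 0*(-63/2) = 0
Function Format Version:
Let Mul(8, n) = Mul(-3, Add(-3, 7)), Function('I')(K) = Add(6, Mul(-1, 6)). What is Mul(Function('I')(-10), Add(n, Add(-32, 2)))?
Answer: 0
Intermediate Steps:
Function('I')(K) = 0 (Function('I')(K) = Add(6, -6) = 0)
n = Rational(-3, 2) (n = Mul(Rational(1, 8), Mul(-3, Add(-3, 7))) = Mul(Rational(1, 8), Mul(-3, 4)) = Mul(Rational(1, 8), -12) = Rational(-3, 2) ≈ -1.5000)
Mul(Function('I')(-10), Add(n, Add(-32, 2))) = Mul(0, Add(Rational(-3, 2), Add(-32, 2))) = Mul(0, Add(Rational(-3, 2), -30)) = Mul(0, Rational(-63, 2)) = 0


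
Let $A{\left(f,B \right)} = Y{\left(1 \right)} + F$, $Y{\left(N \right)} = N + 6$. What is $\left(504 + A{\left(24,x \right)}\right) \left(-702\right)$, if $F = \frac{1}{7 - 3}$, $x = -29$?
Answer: $- \frac{717795}{2} \approx -3.589 \cdot 10^{5}$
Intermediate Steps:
$Y{\left(N \right)} = 6 + N$
$F = \frac{1}{4} \approx 0.25$
$A{\left(f,B \right)} = \frac{29}{4}$ ($A{\left(f,B \right)} = \left(6 + 1\right) + \frac{1}{4} = 7 + \frac{1}{4} = \frac{29}{4}$)
$\left(504 + A{\left(24,x \right)}\right) \left(-702\right) = \left(504 + \frac{29}{4}\right) \left(-702\right) = \frac{2045}{4} \left(-702\right) = - \frac{717795}{2}$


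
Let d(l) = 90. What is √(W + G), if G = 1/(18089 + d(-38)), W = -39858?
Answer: I*√268818653551/2597 ≈ 199.64*I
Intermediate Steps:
G = 1/18179 (G = 1/(18089 + 90) = 1/18179 ≈ 5.5009e-5)
√(W + G) = √(-39858 + 1/18179) = √(-724578581/18179) = I*√268818653551/2597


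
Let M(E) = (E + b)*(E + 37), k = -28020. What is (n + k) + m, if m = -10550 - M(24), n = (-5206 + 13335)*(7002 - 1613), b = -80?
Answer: 43772027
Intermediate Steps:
M(E) = (-80 + E)*(37 + E) (M(E) = (E - 80)*(E + 37) = (-80 + E)*(37 + E))
n = 43807181 (n = 8129*5389 = 43807181)
m = -7134 (m = -10550 - (-2960 + 24**2 - 43*24) = -10550 - (-2960 + 576 - 1032) = -10550 - 1*(-3416) = -10550 + 3416 = -7134)
(n + k) + m = (43807181 - 28020) - 7134 = 43779161 - 7134 = 43772027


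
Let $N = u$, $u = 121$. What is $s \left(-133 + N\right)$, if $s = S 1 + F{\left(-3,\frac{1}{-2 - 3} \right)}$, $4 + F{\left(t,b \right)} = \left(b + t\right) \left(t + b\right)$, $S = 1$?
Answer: $- \frac{2172}{25} \approx -86.88$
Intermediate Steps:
$F{\left(t,b \right)} = -4 + \left(b + t\right)^{2}$ ($F{\left(t,b \right)} = -4 + \left(b + t\right) \left(t + b\right) = -4 + \left(b + t\right) \left(b + t\right) = -4 + \left(b + t\right)^{2}$)
$N = 121$
$s = \frac{181}{25}$ ($s = 1 \cdot 1 - \left(4 - \left(\frac{1}{-2 - 3} - 3\right)^{2}\right) = 1 - \left(4 - \left(\frac{1}{-5} - 3\right)^{2}\right) = 1 - \left(4 - \left(- \frac{1}{5} - 3\right)^{2}\right) = 1 - \left(4 - \left(- \frac{16}{5}\right)^{2}\right) = 1 + \left(-4 + \frac{256}{25}\right) = 1 + \frac{156}{25} = \frac{181}{25} \approx 7.24$)
$s \left(-133 + N\right) = \frac{181 \left(-133 + 121\right)}{25} = \frac{181}{25} \left(-12\right) = - \frac{2172}{25}$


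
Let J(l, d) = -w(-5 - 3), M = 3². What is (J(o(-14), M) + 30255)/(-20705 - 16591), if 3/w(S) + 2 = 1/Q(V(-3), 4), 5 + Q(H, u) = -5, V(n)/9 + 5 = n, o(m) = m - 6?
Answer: -211795/261072 ≈ -0.81125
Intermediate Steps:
o(m) = -6 + m
V(n) = -45 + 9*n
Q(H, u) = -10 (Q(H, u) = -5 - 5 = -10)
w(S) = -10/7 (w(S) = 3/(-2 + 1/(-10)) = 3/(-2 - ⅒) = 3/(-21/10) = 3*(-10/21) = -10/7)
M = 9
J(l, d) = 10/7 (J(l, d) = -1*(-10/7) = 10/7)
(J(o(-14), M) + 30255)/(-20705 - 16591) = (10/7 + 30255)/(-20705 - 16591) = (211795/7)/(-37296) = (211795/7)*(-1/37296) = -211795/261072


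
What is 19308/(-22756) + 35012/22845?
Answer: 88910453/129965205 ≈ 0.68411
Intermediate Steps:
19308/(-22756) + 35012/22845 = 19308*(-1/22756) + 35012*(1/22845) = -4827/5689 + 35012/22845 = 88910453/129965205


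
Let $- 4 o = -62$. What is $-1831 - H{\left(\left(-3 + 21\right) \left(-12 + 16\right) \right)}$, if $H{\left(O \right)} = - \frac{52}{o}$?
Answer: $- \frac{56657}{31} \approx -1827.6$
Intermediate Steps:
$o = \frac{31}{2}$ ($o = \left(- \frac{1}{4}\right) \left(-62\right) = \frac{31}{2} \approx 15.5$)
$H{\left(O \right)} = - \frac{104}{31}$ ($H{\left(O \right)} = - \frac{52}{\frac{31}{2}} = \left(-52\right) \frac{2}{31} = - \frac{104}{31}$)
$-1831 - H{\left(\left(-3 + 21\right) \left(-12 + 16\right) \right)} = -1831 - - \frac{104}{31} = -1831 + \frac{104}{31} = - \frac{56657}{31}$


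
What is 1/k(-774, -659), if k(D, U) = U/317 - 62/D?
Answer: -122679/245206 ≈ -0.50031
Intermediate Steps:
k(D, U) = -62/D + U/317 (k(D, U) = U*(1/317) - 62/D = U/317 - 62/D = -62/D + U/317)
1/k(-774, -659) = 1/(-62/(-774) + (1/317)*(-659)) = 1/(-62*(-1/774) - 659/317) = 1/(31/387 - 659/317) = 1/(-245206/122679) = -122679/245206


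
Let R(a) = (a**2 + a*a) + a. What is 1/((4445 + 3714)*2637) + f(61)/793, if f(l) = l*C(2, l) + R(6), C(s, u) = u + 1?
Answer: 83048993173/17061619419 ≈ 4.8676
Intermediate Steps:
C(s, u) = 1 + u
R(a) = a + 2*a**2 (R(a) = (a**2 + a**2) + a = 2*a**2 + a = a + 2*a**2)
f(l) = 78 + l*(1 + l) (f(l) = l*(1 + l) + 6*(1 + 2*6) = l*(1 + l) + 6*(1 + 12) = l*(1 + l) + 6*13 = l*(1 + l) + 78 = 78 + l*(1 + l))
1/((4445 + 3714)*2637) + f(61)/793 = 1/((4445 + 3714)*2637) + (78 + 61*(1 + 61))/793 = (1/2637)/8159 + (78 + 61*62)*(1/793) = (1/8159)*(1/2637) + (78 + 3782)*(1/793) = 1/21515283 + 3860*(1/793) = 1/21515283 + 3860/793 = 83048993173/17061619419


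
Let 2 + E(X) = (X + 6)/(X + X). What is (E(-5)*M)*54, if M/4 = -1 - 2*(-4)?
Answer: -15876/5 ≈ -3175.2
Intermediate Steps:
E(X) = -2 + (6 + X)/(2*X) (E(X) = -2 + (X + 6)/(X + X) = -2 + (6 + X)/((2*X)) = -2 + (6 + X)*(1/(2*X)) = -2 + (6 + X)/(2*X))
M = 28 (M = 4*(-1 - 2*(-4)) = 4*(-1 + 8) = 4*7 = 28)
(E(-5)*M)*54 = ((-3/2 + 3/(-5))*28)*54 = ((-3/2 + 3*(-1/5))*28)*54 = ((-3/2 - 3/5)*28)*54 = -21/10*28*54 = -294/5*54 = -15876/5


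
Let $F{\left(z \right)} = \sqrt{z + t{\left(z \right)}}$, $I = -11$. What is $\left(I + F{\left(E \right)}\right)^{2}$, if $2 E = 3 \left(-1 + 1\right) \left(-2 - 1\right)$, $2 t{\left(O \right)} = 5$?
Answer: $\frac{\left(22 - \sqrt{10}\right)^{2}}{4} \approx 88.715$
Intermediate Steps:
$t{\left(O \right)} = \frac{5}{2}$ ($t{\left(O \right)} = \frac{1}{2} \cdot 5 = \frac{5}{2}$)
$E = 0$ ($E = \frac{3 \left(-1 + 1\right) \left(-2 - 1\right)}{2} = \frac{3 \cdot 0 \left(-3\right)}{2} = \frac{3 \cdot 0}{2} = \frac{1}{2} \cdot 0 = 0$)
$F{\left(z \right)} = \sqrt{\frac{5}{2} + z}$ ($F{\left(z \right)} = \sqrt{z + \frac{5}{2}} = \sqrt{\frac{5}{2} + z}$)
$\left(I + F{\left(E \right)}\right)^{2} = \left(-11 + \frac{\sqrt{10 + 4 \cdot 0}}{2}\right)^{2} = \left(-11 + \frac{\sqrt{10 + 0}}{2}\right)^{2} = \left(-11 + \frac{\sqrt{10}}{2}\right)^{2}$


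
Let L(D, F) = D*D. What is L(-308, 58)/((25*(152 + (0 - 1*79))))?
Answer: 94864/1825 ≈ 51.980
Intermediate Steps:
L(D, F) = D²
L(-308, 58)/((25*(152 + (0 - 1*79)))) = (-308)²/((25*(152 + (0 - 1*79)))) = 94864/((25*(152 + (0 - 79)))) = 94864/((25*(152 - 79))) = 94864/((25*73)) = 94864/1825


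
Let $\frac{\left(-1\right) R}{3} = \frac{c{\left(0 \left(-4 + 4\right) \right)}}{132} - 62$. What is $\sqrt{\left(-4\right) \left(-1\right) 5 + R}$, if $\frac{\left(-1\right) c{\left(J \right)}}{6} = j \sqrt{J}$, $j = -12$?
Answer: $\sqrt{206} \approx 14.353$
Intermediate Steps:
$c{\left(J \right)} = 72 \sqrt{J}$ ($c{\left(J \right)} = - 6 \left(- 12 \sqrt{J}\right) = 72 \sqrt{J}$)
$R = 186$ ($R = - 3 \left(\frac{72 \sqrt{0 \left(-4 + 4\right)}}{132} - 62\right) = - 3 \left(72 \sqrt{0 \cdot 0} \cdot \frac{1}{132} - 62\right) = - 3 \left(72 \sqrt{0} \cdot \frac{1}{132} - 62\right) = - 3 \left(72 \cdot 0 \cdot \frac{1}{132} - 62\right) = - 3 \left(0 \cdot \frac{1}{132} - 62\right) = - 3 \left(0 - 62\right) = \left(-3\right) \left(-62\right) = 186$)
$\sqrt{\left(-4\right) \left(-1\right) 5 + R} = \sqrt{\left(-4\right) \left(-1\right) 5 + 186} = \sqrt{4 \cdot 5 + 186} = \sqrt{20 + 186} = \sqrt{206}$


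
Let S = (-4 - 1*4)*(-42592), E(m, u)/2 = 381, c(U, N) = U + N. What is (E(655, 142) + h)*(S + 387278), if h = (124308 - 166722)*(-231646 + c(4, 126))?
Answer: 7148748314293404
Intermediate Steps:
c(U, N) = N + U
E(m, u) = 762 (E(m, u) = 2*381 = 762)
h = 9819519624 (h = (124308 - 166722)*(-231646 + (126 + 4)) = -42414*(-231646 + 130) = -42414*(-231516) = 9819519624)
S = 340736 (S = (-4 - 4)*(-42592) = -8*(-42592) = 340736)
(E(655, 142) + h)*(S + 387278) = (762 + 9819519624)*(340736 + 387278) = 9819520386*728014 = 7148748314293404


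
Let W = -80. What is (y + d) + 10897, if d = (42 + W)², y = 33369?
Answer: 45710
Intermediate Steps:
d = 1444 (d = (42 - 80)² = (-38)² = 1444)
(y + d) + 10897 = (33369 + 1444) + 10897 = 34813 + 10897 = 45710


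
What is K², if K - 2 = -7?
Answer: 25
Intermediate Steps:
K = -5 (K = 2 - 7 = -5)
K² = (-5)² = 25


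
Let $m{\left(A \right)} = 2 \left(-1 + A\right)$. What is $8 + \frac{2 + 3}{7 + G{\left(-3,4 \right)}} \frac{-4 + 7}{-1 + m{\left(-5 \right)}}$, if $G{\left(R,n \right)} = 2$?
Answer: $\frac{307}{39} \approx 7.8718$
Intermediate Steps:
$m{\left(A \right)} = -2 + 2 A$
$8 + \frac{2 + 3}{7 + G{\left(-3,4 \right)}} \frac{-4 + 7}{-1 + m{\left(-5 \right)}} = 8 + \frac{2 + 3}{7 + 2} \frac{-4 + 7}{-1 + \left(-2 + 2 \left(-5\right)\right)} = 8 + \frac{5}{9} \frac{3}{-1 - 12} = 8 + 5 \cdot \frac{1}{9} \frac{3}{-1 - 12} = 8 + \frac{5 \frac{3}{-13}}{9} = 8 + \frac{5 \cdot 3 \left(- \frac{1}{13}\right)}{9} = 8 + \frac{5}{9} \left(- \frac{3}{13}\right) = 8 - \frac{5}{39} = \frac{307}{39}$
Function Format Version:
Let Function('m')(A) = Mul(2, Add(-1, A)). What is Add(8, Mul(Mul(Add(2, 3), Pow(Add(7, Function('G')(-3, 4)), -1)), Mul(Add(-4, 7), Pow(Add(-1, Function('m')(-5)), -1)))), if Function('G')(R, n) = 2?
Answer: Rational(307, 39) ≈ 7.8718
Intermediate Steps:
Function('m')(A) = Add(-2, Mul(2, A))
Add(8, Mul(Mul(Add(2, 3), Pow(Add(7, Function('G')(-3, 4)), -1)), Mul(Add(-4, 7), Pow(Add(-1, Function('m')(-5)), -1)))) = Add(8, Mul(Mul(Add(2, 3), Pow(Add(7, 2), -1)), Mul(Add(-4, 7), Pow(Add(-1, Add(-2, Mul(2, -5))), -1)))) = Add(8, Mul(Mul(5, Pow(9, -1)), Mul(3, Pow(Add(-1, Add(-2, -10)), -1)))) = Add(8, Mul(Mul(5, Rational(1, 9)), Mul(3, Pow(Add(-1, -12), -1)))) = Add(8, Mul(Rational(5, 9), Mul(3, Pow(-13, -1)))) = Add(8, Mul(Rational(5, 9), Mul(3, Rational(-1, 13)))) = Add(8, Mul(Rational(5, 9), Rational(-3, 13))) = Add(8, Rational(-5, 39)) = Rational(307, 39)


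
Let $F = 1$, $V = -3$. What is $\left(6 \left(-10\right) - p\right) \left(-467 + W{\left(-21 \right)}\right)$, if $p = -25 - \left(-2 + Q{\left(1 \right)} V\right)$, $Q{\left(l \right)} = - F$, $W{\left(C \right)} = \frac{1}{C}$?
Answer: $\frac{333472}{21} \approx 15880.0$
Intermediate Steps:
$Q{\left(l \right)} = -1$ ($Q{\left(l \right)} = \left(-1\right) 1 = -1$)
$p = -26$ ($p = -25 - \left(-2 - -3\right) = -25 - \left(-2 + 3\right) = -25 - 1 = -26$)
$\left(6 \left(-10\right) - p\right) \left(-467 + W{\left(-21 \right)}\right) = \left(6 \left(-10\right) - -26\right) \left(-467 + \frac{1}{-21}\right) = \left(-60 + 26\right) \left(-467 - \frac{1}{21}\right) = \left(-34\right) \left(- \frac{9808}{21}\right) = \frac{333472}{21}$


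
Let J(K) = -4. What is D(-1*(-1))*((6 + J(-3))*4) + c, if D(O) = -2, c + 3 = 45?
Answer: 26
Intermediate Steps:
c = 42 (c = -3 + 45 = 42)
D(-1*(-1))*((6 + J(-3))*4) + c = -2*(6 - 4)*4 + 42 = -4*4 + 42 = -2*8 + 42 = -16 + 42 = 26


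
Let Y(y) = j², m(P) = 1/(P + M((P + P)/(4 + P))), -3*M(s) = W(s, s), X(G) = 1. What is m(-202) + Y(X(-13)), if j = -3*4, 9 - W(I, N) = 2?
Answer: 88269/613 ≈ 144.00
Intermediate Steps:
W(I, N) = 7 (W(I, N) = 9 - 1*2 = 9 - 2 = 7)
j = -12
M(s) = -7/3 (M(s) = -⅓*7 = -7/3)
m(P) = 1/(-7/3 + P) (m(P) = 1/(P - 7/3) = 1/(-7/3 + P))
Y(y) = 144 (Y(y) = (-12)² = 144)
m(-202) + Y(X(-13)) = 3/(-7 + 3*(-202)) + 144 = 3/(-7 - 606) + 144 = 3/(-613) + 144 = 3*(-1/613) + 144 = -3/613 + 144 = 88269/613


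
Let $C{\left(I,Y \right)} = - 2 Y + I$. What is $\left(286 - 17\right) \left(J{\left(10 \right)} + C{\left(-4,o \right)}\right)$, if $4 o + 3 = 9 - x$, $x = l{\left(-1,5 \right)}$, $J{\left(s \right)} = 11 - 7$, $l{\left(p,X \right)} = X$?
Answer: $- \frac{269}{2} \approx -134.5$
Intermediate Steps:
$J{\left(s \right)} = 4$
$x = 5$
$o = \frac{1}{4}$ ($o = - \frac{3}{4} + \frac{9 - 5}{4} = - \frac{3}{4} + \frac{1}{4} \cdot 4 = - \frac{3}{4} + 1 = \frac{1}{4} \approx 0.25$)
$C{\left(I,Y \right)} = I - 2 Y$
$\left(286 - 17\right) \left(J{\left(10 \right)} + C{\left(-4,o \right)}\right) = \left(286 - 17\right) \left(4 - \frac{9}{2}\right) = 269 \left(4 - \frac{9}{2}\right) = 269 \left(- \frac{1}{2}\right) = - \frac{269}{2}$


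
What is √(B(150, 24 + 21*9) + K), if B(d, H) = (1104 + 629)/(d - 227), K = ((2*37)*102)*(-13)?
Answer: I*√581910637/77 ≈ 313.28*I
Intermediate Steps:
K = -98124 (K = (74*102)*(-13) = 7548*(-13) = -98124)
B(d, H) = 1733/(-227 + d)
√(B(150, 24 + 21*9) + K) = √(1733/(-227 + 150) - 98124) = √(1733/(-77) - 98124) = √(1733*(-1/77) - 98124) = √(-1733/77 - 98124) = √(-7557281/77) = I*√581910637/77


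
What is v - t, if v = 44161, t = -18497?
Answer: 62658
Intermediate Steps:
v - t = 44161 - 1*(-18497) = 44161 + 18497 = 62658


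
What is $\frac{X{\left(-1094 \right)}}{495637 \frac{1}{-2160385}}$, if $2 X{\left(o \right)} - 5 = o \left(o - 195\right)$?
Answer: $- \frac{3046512275835}{991274} \approx -3.0733 \cdot 10^{6}$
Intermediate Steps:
$X{\left(o \right)} = \frac{5}{2} + \frac{o \left(-195 + o\right)}{2}$ ($X{\left(o \right)} = \frac{5}{2} + \frac{o \left(o - 195\right)}{2} = \frac{5}{2} + \frac{o \left(-195 + o\right)}{2}$)
$\frac{X{\left(-1094 \right)}}{495637 \frac{1}{-2160385}} = \frac{\frac{5}{2} + \frac{\left(-1094\right)^{2}}{2} - -106665}{495637 \frac{1}{-2160385}} = \frac{\frac{5}{2} + \frac{1}{2} \cdot 1196836 + 106665}{495637 \left(- \frac{1}{2160385}\right)} = \frac{\frac{5}{2} + 598418 + 106665}{- \frac{495637}{2160385}} = \frac{1410171}{2} \left(- \frac{2160385}{495637}\right) = - \frac{3046512275835}{991274}$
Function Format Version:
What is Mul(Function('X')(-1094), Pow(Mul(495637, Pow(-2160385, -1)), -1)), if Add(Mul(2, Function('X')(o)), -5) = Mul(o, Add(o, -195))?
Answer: Rational(-3046512275835, 991274) ≈ -3.0733e+6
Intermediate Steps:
Function('X')(o) = Add(Rational(5, 2), Mul(Rational(1, 2), o, Add(-195, o))) (Function('X')(o) = Add(Rational(5, 2), Mul(Rational(1, 2), Mul(o, Add(o, -195)))) = Add(Rational(5, 2), Mul(Rational(1, 2), Mul(o, Add(-195, o)))) = Add(Rational(5, 2), Mul(Rational(1, 2), o, Add(-195, o))))
Mul(Function('X')(-1094), Pow(Mul(495637, Pow(-2160385, -1)), -1)) = Mul(Add(Rational(5, 2), Mul(Rational(1, 2), Pow(-1094, 2)), Mul(Rational(-195, 2), -1094)), Pow(Mul(495637, Pow(-2160385, -1)), -1)) = Mul(Add(Rational(5, 2), Mul(Rational(1, 2), 1196836), 106665), Pow(Mul(495637, Rational(-1, 2160385)), -1)) = Mul(Add(Rational(5, 2), 598418, 106665), Pow(Rational(-495637, 2160385), -1)) = Mul(Rational(1410171, 2), Rational(-2160385, 495637)) = Rational(-3046512275835, 991274)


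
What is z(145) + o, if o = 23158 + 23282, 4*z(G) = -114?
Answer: 92823/2 ≈ 46412.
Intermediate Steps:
z(G) = -57/2 (z(G) = (¼)*(-114) = -57/2)
o = 46440
z(145) + o = -57/2 + 46440 = 92823/2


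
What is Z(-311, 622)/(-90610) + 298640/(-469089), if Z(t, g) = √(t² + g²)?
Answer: -298640/469089 - 311*√5/90610 ≈ -0.64431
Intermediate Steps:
Z(t, g) = √(g² + t²)
Z(-311, 622)/(-90610) + 298640/(-469089) = √(622² + (-311)²)/(-90610) + 298640/(-469089) = √(386884 + 96721)*(-1/90610) + 298640*(-1/469089) = √483605*(-1/90610) - 298640/469089 = (311*√5)*(-1/90610) - 298640/469089 = -311*√5/90610 - 298640/469089 = -298640/469089 - 311*√5/90610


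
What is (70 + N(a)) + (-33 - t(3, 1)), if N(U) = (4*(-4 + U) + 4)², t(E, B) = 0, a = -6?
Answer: 1333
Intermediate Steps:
N(U) = (-12 + 4*U)² (N(U) = ((-16 + 4*U) + 4)² = (-12 + 4*U)²)
(70 + N(a)) + (-33 - t(3, 1)) = (70 + 16*(-3 - 6)²) + (-33 - 1*0) = (70 + 16*(-9)²) + (-33 + 0) = (70 + 16*81) - 33 = (70 + 1296) - 33 = 1366 - 33 = 1333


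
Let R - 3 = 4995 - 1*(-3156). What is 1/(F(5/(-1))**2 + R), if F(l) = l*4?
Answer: 1/8554 ≈ 0.00011690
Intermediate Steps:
F(l) = 4*l
R = 8154 (R = 3 + (4995 - 1*(-3156)) = 3 + (4995 + 3156) = 3 + 8151 = 8154)
1/(F(5/(-1))**2 + R) = 1/((4*(5/(-1)))**2 + 8154) = 1/((4*(5*(-1)))**2 + 8154) = 1/((4*(-5))**2 + 8154) = 1/((-20)**2 + 8154) = 1/(400 + 8154) = 1/8554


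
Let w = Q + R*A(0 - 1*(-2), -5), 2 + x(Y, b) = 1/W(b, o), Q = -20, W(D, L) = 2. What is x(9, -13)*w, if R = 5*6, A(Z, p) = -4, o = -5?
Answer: 210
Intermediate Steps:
R = 30
x(Y, b) = -3/2 (x(Y, b) = -2 + 1/2 = -2 + ½ = -3/2)
w = -140 (w = -20 + 30*(-4) = -20 - 120 = -140)
x(9, -13)*w = -3/2*(-140) = 210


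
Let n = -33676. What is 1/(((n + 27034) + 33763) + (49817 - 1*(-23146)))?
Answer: 1/100084 ≈ 9.9916e-6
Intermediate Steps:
1/(((n + 27034) + 33763) + (49817 - 1*(-23146))) = 1/(((-33676 + 27034) + 33763) + (49817 - 1*(-23146))) = 1/((-6642 + 33763) + (49817 + 23146)) = 1/(27121 + 72963) = 1/100084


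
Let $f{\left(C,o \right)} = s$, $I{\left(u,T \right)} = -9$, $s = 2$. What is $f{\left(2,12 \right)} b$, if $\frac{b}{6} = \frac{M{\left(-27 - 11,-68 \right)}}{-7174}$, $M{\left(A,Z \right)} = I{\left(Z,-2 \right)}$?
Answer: $\frac{54}{3587} \approx 0.015054$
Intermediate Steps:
$f{\left(C,o \right)} = 2$
$M{\left(A,Z \right)} = -9$
$b = \frac{27}{3587}$ ($b = 6 \left(- \frac{9}{-7174}\right) = 6 \left(\left(-9\right) \left(- \frac{1}{7174}\right)\right) = 6 \cdot \frac{9}{7174} = \frac{27}{3587} \approx 0.0075272$)
$f{\left(2,12 \right)} b = 2 \cdot \frac{27}{3587} = \frac{54}{3587}$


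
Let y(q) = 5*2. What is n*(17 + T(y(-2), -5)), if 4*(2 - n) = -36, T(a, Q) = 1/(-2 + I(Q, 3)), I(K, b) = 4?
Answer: 385/2 ≈ 192.50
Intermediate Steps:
y(q) = 10
T(a, Q) = ½ (T(a, Q) = 1/(-2 + 4) = 1/2 = ½)
n = 11 (n = 2 - ¼*(-36) = 2 + 9 = 11)
n*(17 + T(y(-2), -5)) = 11*(17 + ½) = 11*(35/2) = 385/2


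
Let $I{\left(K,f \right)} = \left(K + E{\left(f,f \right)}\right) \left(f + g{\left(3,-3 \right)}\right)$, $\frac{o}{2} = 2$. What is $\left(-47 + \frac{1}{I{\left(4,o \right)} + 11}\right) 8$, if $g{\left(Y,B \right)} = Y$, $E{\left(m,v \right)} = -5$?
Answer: $-374$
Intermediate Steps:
$o = 4$ ($o = 2 \cdot 2 = 4$)
$I{\left(K,f \right)} = \left(-5 + K\right) \left(3 + f\right)$ ($I{\left(K,f \right)} = \left(K - 5\right) \left(f + 3\right) = \left(-5 + K\right) \left(3 + f\right)$)
$\left(-47 + \frac{1}{I{\left(4,o \right)} + 11}\right) 8 = \left(-47 + \frac{1}{\left(-15 - 20 + 3 \cdot 4 + 4 \cdot 4\right) + 11}\right) 8 = \left(-47 + \frac{1}{\left(-15 - 20 + 12 + 16\right) + 11}\right) 8 = \left(-47 + \frac{1}{-7 + 11}\right) 8 = \left(-47 + \frac{1}{4}\right) 8 = \left(- \frac{187}{4}\right) 8 = -374$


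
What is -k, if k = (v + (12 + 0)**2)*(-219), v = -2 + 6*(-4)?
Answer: 25842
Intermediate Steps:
v = -26 (v = -2 - 24 = -26)
k = -25842 (k = (-26 + (12 + 0)**2)*(-219) = (-26 + 12**2)*(-219) = (-26 + 144)*(-219) = 118*(-219) = -25842)
-k = -1*(-25842) = 25842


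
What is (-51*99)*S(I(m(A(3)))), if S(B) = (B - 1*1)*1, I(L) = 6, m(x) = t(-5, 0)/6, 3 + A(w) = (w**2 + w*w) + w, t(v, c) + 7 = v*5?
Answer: -25245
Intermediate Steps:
t(v, c) = -7 + 5*v (t(v, c) = -7 + v*5 = -7 + 5*v)
A(w) = -3 + w + 2*w**2 (A(w) = -3 + ((w**2 + w*w) + w) = -3 + ((w**2 + w**2) + w) = -3 + (2*w**2 + w) = -3 + (w + 2*w**2) = -3 + w + 2*w**2)
m(x) = -16/3 (m(x) = (-7 + 5*(-5))/6 = (-7 - 25)*(1/6) = -32*1/6 = -16/3)
S(B) = -1 + B (S(B) = (B - 1)*1 = (-1 + B)*1 = -1 + B)
(-51*99)*S(I(m(A(3)))) = (-51*99)*(-1 + 6) = -5049*5 = -25245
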